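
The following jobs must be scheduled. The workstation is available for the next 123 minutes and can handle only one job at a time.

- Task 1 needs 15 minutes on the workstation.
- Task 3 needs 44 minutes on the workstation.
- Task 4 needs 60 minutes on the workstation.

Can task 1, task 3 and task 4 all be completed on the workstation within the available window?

Yes

Running back to back, the jobs need 15 + 44 + 60 = 119 minutes on the workstation.
Since 119 ≤ 123, they fit within the window.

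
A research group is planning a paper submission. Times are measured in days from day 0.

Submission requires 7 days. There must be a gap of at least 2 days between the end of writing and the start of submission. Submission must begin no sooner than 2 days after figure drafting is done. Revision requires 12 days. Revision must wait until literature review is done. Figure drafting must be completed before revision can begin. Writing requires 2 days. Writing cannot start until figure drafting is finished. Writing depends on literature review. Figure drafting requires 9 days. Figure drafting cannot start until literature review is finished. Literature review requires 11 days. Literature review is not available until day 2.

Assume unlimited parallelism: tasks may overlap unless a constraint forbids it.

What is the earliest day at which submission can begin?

After its own release at day 2, literature review can start at day 2 and finishes at day 13.
Figure drafting waits on literature review (finishes day 13), so it starts at day 13 and finishes at 13 + 9 = day 22.
Writing has to wait for figure drafting (finishes day 22); literature review (finishes day 13). The latest of these is day 22, so writing runs day 22 to 22 + 2 = day 24.
Submission waits on writing (finishes day 24, plus 2-day gap → day 26); figure drafting (finishes day 22, plus 2-day gap → day 24). The latest of these is day 26, which is the earliest submission can start.

26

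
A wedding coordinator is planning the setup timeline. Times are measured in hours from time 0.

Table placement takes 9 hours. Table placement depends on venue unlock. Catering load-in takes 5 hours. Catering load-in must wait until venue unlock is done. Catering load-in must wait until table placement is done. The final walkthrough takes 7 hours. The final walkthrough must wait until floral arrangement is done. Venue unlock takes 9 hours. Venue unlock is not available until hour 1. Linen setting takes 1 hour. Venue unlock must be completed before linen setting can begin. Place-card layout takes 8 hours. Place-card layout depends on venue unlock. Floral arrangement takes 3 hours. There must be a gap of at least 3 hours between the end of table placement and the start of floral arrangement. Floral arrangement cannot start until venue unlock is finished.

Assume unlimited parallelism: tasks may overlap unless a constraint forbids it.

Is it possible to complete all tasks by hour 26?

Venue unlock waits on its own release at hour 1, so it starts at hour 1 and finishes at 1 + 9 = hour 10.
Place-card layout waits on venue unlock (finishes hour 10), so it starts at hour 10 and finishes at 10 + 8 = hour 18.
Linen setting cannot begin until venue unlock (finishes hour 10). It runs from hour 10 to 10 + 1 = hour 11.
After venue unlock (finishes hour 10), table placement can start at hour 10 and finishes at hour 19.
For catering load-in: venue unlock (finishes hour 10); table placement (finishes hour 19). Taking the maximum gives a start of hour 19, and it finishes at 19 + 5 = hour 24.
For floral arrangement: table placement (finishes hour 19, plus 3-hour gap → hour 22); venue unlock (finishes hour 10). Taking the maximum gives a start of hour 22, and it finishes at 22 + 3 = hour 25.
The final walkthrough cannot begin until floral arrangement (finishes hour 25). It runs from hour 25 to 25 + 7 = hour 32.
The earliest everything can be done is hour 32, which is after the deadline of 26, so it is not possible.

No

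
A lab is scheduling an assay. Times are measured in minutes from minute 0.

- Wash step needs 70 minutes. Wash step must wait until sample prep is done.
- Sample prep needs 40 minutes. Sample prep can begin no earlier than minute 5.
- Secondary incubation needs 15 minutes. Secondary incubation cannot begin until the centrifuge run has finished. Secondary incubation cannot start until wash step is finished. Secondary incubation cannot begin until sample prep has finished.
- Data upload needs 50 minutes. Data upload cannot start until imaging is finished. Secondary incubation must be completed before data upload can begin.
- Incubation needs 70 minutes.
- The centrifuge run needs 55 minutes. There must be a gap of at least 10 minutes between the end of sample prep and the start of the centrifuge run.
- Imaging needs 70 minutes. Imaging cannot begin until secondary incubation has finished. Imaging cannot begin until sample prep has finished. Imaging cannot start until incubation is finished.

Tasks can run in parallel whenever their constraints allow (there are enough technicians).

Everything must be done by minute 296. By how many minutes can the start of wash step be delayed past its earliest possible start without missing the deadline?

46

Sample prep waits on its own release at minute 5, so it starts at minute 5 and finishes at 5 + 40 = minute 45.
Wash step cannot begin until sample prep (finishes minute 45). It runs from minute 45 to 45 + 70 = minute 115.

Working backward from the deadline:
Data upload must finish by minute 296; it takes 50 minutes, so it must start by 296 − 50 = minute 246.
Imaging feeds into data upload (must start by minute 246); so imaging must finish by minute 246 and therefore start by minute 176.
For secondary incubation: imaging (must start by minute 176); data upload (must start by minute 246). The most restrictive is minute 176; with a 15-minute duration, secondary incubation must start by minute 161.
Wash step must finish before secondary incubation (must start by minute 161). With a 70-minute duration, wash step must start by 161 − 70 = minute 91.
So wash step can start as early as minute 45 and as late as minute 91, giving 91 − 45 = 46 minutes of slack.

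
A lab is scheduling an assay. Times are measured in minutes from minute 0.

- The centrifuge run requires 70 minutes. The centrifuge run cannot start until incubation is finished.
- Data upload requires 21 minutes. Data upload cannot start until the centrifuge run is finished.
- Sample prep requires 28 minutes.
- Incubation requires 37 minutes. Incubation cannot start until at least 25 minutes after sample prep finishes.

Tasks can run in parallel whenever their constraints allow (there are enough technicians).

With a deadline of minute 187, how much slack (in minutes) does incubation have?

6

Sample prep can start immediately at minute 0; it finishes at minute 28.
Incubation waits on sample prep (finishes minute 28, plus 25-minute gap → minute 53), so it starts at minute 53 and finishes at 53 + 37 = minute 90.

Working backward from the deadline:
Data upload has no dependents, so it just needs to finish by minute 187. Starting by 187 − 21 = minute 166 achieves that.
The centrifuge run feeds into data upload (must start by minute 166); so the centrifuge run must finish by minute 166 and therefore start by minute 96.
Incubation must finish before the centrifuge run (must start by minute 96). With a 37-minute duration, incubation must start by 96 − 37 = minute 59.
So incubation can start as early as minute 53 and as late as minute 59, giving 59 − 53 = 6 minutes of slack.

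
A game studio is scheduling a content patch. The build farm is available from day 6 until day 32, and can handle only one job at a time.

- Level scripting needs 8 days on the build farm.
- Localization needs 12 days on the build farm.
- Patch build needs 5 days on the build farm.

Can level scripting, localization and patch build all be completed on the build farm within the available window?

The build farm window is 32 − 6 = 26 days.
Running back to back, the jobs need 8 + 12 + 5 = 25 days on the build farm.
Since 25 ≤ 26, they fit within the window.

Yes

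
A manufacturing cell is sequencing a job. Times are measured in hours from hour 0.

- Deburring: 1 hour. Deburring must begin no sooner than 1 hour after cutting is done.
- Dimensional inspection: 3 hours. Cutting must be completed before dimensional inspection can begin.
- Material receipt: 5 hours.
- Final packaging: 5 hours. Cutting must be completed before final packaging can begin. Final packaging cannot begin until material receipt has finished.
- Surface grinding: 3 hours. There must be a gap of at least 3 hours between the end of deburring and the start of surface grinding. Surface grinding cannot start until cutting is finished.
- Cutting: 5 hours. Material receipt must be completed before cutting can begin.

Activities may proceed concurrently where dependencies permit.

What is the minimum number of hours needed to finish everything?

18

Material receipt can start immediately at hour 0; it finishes at hour 5.
Cutting waits on material receipt (finishes hour 5), so it starts at hour 5 and finishes at 5 + 5 = hour 10.
Final packaging needs all of cutting (finishes hour 10); material receipt (finishes hour 5). That puts its earliest start at hour 10; it finishes at 10 + 5 = hour 15.
Dimensional inspection waits on cutting (finishes hour 10), so it starts at hour 10 and finishes at 10 + 3 = hour 13.
Deburring waits on cutting (finishes hour 10, plus 1-hour gap → hour 11), so it starts at hour 11 and finishes at 11 + 1 = hour 12.
Surface grinding needs all of deburring (finishes hour 12, plus 3-hour gap → hour 15); cutting (finishes hour 10). That puts its earliest start at hour 15; it finishes at 15 + 3 = hour 18.
All tasks are finished once the last one completes. Finish times: Material receipt at 5, Cutting at 10, Deburring at 12, Surface grinding at 18, Dimensional inspection at 13, Final packaging at 15. The latest is hour 18.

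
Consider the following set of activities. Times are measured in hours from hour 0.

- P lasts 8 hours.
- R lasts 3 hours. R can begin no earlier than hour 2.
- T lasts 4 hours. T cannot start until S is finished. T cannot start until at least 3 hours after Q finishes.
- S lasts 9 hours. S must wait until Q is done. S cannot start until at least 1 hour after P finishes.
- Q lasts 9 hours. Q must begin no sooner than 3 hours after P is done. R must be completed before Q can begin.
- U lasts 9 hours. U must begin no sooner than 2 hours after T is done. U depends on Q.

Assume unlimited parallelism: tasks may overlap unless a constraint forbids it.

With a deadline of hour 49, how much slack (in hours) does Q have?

5

R waits on its own release at hour 2, so it starts at hour 2 and finishes at 2 + 3 = hour 5.
Nothing blocks P, so it runs from hour 0 to hour 8.
Q has to wait for P (finishes hour 8, plus 3-hour gap → hour 11); R (finishes hour 5). The latest of these is hour 11, so Q runs hour 11 to 11 + 9 = hour 20.

Working backward from the deadline:
Nothing follows U; the deadline of hour 49 is its only limit. It must start by 49 − 9 = hour 40.
T feeds into U (must start by hour 40, minus 2-hour gap → hour 38); so T must finish by hour 38 and therefore start by hour 34.
S must finish before T (must start by hour 34). With a 9-hour duration, S must start by 34 − 9 = hour 25.
For Q: S (must start by hour 25); T (must start by hour 34, minus 3-hour gap → hour 31); U (must start by hour 40). The most restrictive is hour 25; with a 9-hour duration, Q must start by hour 16.
So Q can start as early as hour 11 and as late as hour 16, giving 16 − 11 = 5 hours of slack.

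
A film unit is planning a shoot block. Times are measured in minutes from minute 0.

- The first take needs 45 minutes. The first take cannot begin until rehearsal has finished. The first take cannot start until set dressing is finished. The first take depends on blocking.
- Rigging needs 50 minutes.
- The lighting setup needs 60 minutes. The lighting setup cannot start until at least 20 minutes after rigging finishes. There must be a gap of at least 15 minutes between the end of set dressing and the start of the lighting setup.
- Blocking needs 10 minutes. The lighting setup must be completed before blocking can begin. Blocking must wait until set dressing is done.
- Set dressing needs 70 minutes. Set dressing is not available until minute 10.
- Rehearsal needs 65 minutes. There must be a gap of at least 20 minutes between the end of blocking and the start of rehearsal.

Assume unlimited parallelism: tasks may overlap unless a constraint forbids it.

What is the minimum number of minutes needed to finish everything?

295

Set dressing cannot begin until its own release at minute 10. It runs from minute 10 to 10 + 70 = minute 80.
Rigging can start immediately at minute 0; it finishes at minute 50.
For the lighting setup: rigging (finishes minute 50, plus 20-minute gap → minute 70); set dressing (finishes minute 80, plus 15-minute gap → minute 95). Taking the maximum gives a start of minute 95, and it finishes at 95 + 60 = minute 155.
Blocking has to wait for the lighting setup (finishes minute 155); set dressing (finishes minute 80). The latest of these is minute 155, so blocking runs minute 155 to 155 + 10 = minute 165.
Rehearsal waits on blocking (finishes minute 165, plus 20-minute gap → minute 185), so it starts at minute 185 and finishes at 185 + 65 = minute 250.
For the first take: rehearsal (finishes minute 250); set dressing (finishes minute 80); blocking (finishes minute 165). Taking the maximum gives a start of minute 250, and it finishes at 250 + 45 = minute 295.
All tasks are finished once the last one completes. Finish times: Rigging at 50, Set dressing at 80, The lighting setup at 155, Blocking at 165, Rehearsal at 250, The first take at 295. The latest is minute 295.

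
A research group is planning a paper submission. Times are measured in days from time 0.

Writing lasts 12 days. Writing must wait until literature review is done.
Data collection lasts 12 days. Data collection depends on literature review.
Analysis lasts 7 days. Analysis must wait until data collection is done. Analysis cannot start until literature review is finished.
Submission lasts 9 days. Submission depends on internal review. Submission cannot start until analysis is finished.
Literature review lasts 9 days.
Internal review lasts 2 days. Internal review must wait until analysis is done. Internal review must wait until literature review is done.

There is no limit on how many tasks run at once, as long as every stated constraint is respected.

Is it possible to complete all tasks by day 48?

Literature review has no prerequisites, so it starts at day 0 and finishes at day 9.
After literature review (finishes day 9), writing can start at day 9 and finishes at day 21.
Data collection waits on literature review (finishes day 9), so it starts at day 9 and finishes at 9 + 12 = day 21.
Analysis has to wait for data collection (finishes day 21); literature review (finishes day 9). The latest of these is day 21, so analysis runs day 21 to 21 + 7 = day 28.
Internal review cannot start until analysis (finishes day 28); literature review (finishes day 9). The controlling bound is day 28, so internal review finishes at 28 + 2 = day 30.
Submission has to wait for internal review (finishes day 30); analysis (finishes day 28). The latest of these is day 30, so submission runs day 30 to 30 + 9 = day 39.
Every task is finished by day 39, which is no later than the deadline of 48, so the schedule is feasible.

Yes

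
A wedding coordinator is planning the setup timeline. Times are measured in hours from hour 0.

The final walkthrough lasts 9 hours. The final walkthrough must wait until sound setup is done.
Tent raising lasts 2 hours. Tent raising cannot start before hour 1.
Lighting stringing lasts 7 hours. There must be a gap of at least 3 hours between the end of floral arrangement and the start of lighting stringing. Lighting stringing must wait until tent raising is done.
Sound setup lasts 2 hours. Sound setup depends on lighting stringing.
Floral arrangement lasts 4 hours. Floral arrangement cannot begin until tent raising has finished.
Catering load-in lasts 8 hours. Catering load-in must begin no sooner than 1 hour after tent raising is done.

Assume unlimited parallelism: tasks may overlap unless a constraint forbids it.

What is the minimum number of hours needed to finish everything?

28

Tent raising cannot begin until its own release at hour 1. It runs from hour 1 to 1 + 2 = hour 3.
Catering load-in waits on tent raising (finishes hour 3, plus 1-hour gap → hour 4), so it starts at hour 4 and finishes at 4 + 8 = hour 12.
Floral arrangement waits on tent raising (finishes hour 3), so it starts at hour 3 and finishes at 3 + 4 = hour 7.
Lighting stringing needs all of floral arrangement (finishes hour 7, plus 3-hour gap → hour 10); tent raising (finishes hour 3). That puts its earliest start at hour 10; it finishes at 10 + 7 = hour 17.
Sound setup cannot begin until lighting stringing (finishes hour 17). It runs from hour 17 to 17 + 2 = hour 19.
The final walkthrough waits on sound setup (finishes hour 19), so it starts at hour 19 and finishes at 19 + 9 = hour 28.
All tasks are finished once the last one completes. Finish times: Tent raising at 3, Floral arrangement at 7, Lighting stringing at 17, Sound setup at 19, Catering load-in at 12, The final walkthrough at 28. The latest is hour 28.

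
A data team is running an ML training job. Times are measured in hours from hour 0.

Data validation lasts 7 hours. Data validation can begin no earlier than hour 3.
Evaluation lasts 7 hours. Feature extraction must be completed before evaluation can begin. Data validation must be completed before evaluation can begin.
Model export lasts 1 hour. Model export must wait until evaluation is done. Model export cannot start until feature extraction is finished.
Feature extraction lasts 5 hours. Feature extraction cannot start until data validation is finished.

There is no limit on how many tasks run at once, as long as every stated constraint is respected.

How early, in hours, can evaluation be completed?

Data validation cannot begin until its own release at hour 3. It runs from hour 3 to 3 + 7 = hour 10.
After data validation (finishes hour 10), feature extraction can start at hour 10 and finishes at hour 15.
Evaluation cannot start until feature extraction (finishes hour 15); data validation (finishes hour 10). The controlling bound is hour 15, so evaluation finishes at 15 + 7 = hour 22.

22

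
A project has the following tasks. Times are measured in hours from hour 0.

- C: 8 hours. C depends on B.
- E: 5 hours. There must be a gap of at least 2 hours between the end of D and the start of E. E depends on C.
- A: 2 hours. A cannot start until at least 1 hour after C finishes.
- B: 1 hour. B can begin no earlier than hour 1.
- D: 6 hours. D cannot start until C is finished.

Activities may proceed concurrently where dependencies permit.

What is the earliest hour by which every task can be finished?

After its own release at hour 1, B can start at hour 1 and finishes at hour 2.
C cannot begin until B (finishes hour 2). It runs from hour 2 to 2 + 8 = hour 10.
D waits on C (finishes hour 10), so it starts at hour 10 and finishes at 10 + 6 = hour 16.
For E: D (finishes hour 16, plus 2-hour gap → hour 18); C (finishes hour 10). Taking the maximum gives a start of hour 18, and it finishes at 18 + 5 = hour 23.
After C (finishes hour 10, plus 1-hour gap → hour 11), A can start at hour 11 and finishes at hour 13.
All tasks are finished once the last one completes. Finish times: A at 13, B at 2, C at 10, D at 16, E at 23. The latest is hour 23.

23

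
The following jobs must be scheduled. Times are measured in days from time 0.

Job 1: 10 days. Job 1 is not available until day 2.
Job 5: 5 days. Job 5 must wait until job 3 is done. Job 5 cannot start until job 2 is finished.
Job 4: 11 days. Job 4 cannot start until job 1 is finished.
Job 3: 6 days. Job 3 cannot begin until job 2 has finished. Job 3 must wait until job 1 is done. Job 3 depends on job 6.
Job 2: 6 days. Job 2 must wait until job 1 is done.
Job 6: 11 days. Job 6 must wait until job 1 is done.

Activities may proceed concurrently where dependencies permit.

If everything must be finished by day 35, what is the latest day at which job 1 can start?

Job 5 must finish by day 35; it takes 5 days, so it must start by 35 − 5 = day 30.
Job 3 has to be done before job 5 (must start by day 30). That means finishing by day 30, i.e. starting by 30 − 6 = day 24.
For job 2: job 3 (must start by day 24); job 5 (must start by day 30). The most restrictive is day 24; with a 6-day duration, job 2 must start by day 18.
To finish by day 35, job 4 (duration 11) must start no later than day 24.
Job 6 must finish before job 3 (must start by day 24). With an 11-day duration, job 6 must start by 24 − 11 = day 13.
Job 1 has several dependents: job 2 (must start by day 18); job 3 (must start by day 24); job 4 (must start by day 24); job 6 (must start by day 13). The earliest of those limits is day 13, so job 1 must start by 13 − 10 = day 3.

3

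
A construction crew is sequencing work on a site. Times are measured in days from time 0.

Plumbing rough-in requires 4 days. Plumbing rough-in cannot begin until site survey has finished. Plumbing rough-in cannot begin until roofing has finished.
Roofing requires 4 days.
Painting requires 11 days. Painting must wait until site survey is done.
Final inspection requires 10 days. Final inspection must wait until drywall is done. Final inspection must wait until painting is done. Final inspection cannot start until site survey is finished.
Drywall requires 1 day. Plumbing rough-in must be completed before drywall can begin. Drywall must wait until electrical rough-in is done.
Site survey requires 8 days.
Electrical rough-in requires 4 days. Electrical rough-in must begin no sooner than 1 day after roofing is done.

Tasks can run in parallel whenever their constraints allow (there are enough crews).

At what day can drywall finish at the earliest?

Nothing blocks roofing, so it runs from day 0 to day 4.
Electrical rough-in waits on roofing (finishes day 4, plus 1-day gap → day 5), so it starts at day 5 and finishes at 5 + 4 = day 9.
Site survey has no prerequisites, so it starts at day 0 and finishes at day 8.
For plumbing rough-in: site survey (finishes day 8); roofing (finishes day 4). Taking the maximum gives a start of day 8, and it finishes at 8 + 4 = day 12.
Drywall cannot start until plumbing rough-in (finishes day 12); electrical rough-in (finishes day 9). The controlling bound is day 12, so drywall finishes at 12 + 1 = day 13.

13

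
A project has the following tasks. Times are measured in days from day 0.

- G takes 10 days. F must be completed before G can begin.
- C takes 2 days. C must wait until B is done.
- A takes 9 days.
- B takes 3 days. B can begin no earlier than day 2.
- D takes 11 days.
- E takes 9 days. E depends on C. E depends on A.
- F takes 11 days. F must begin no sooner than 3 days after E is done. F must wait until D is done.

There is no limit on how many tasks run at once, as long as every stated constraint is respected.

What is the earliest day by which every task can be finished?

42

D has no prerequisites, so it starts at day 0 and finishes at day 11.
After its own release at day 2, B can start at day 2 and finishes at day 5.
After B (finishes day 5), C can start at day 5 and finishes at day 7.
Nothing blocks A, so it runs from day 0 to day 9.
E has to wait for C (finishes day 7); A (finishes day 9). The latest of these is day 9, so E runs day 9 to 9 + 9 = day 18.
F needs all of E (finishes day 18, plus 3-day gap → day 21); D (finishes day 11). That puts its earliest start at day 21; it finishes at 21 + 11 = day 32.
G cannot begin until F (finishes day 32). It runs from day 32 to 32 + 10 = day 42.
All tasks are finished once the last one completes. Finish times: A at 9, B at 5, C at 7, D at 11, E at 18, F at 32, G at 42. The latest is day 42.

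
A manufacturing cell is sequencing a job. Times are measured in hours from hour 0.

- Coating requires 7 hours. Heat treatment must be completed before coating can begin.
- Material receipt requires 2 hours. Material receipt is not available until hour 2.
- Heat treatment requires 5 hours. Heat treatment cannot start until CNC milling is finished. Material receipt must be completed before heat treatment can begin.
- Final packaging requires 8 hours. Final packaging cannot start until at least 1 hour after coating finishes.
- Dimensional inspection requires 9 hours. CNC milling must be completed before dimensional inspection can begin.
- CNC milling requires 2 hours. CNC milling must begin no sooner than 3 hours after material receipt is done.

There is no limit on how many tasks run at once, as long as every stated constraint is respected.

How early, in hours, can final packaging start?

22

After its own release at hour 2, material receipt can start at hour 2 and finishes at hour 4.
After material receipt (finishes hour 4, plus 3-hour gap → hour 7), CNC milling can start at hour 7 and finishes at hour 9.
Heat treatment needs all of CNC milling (finishes hour 9); material receipt (finishes hour 4). That puts its earliest start at hour 9; it finishes at 9 + 5 = hour 14.
Coating waits on heat treatment (finishes hour 14), so it starts at hour 14 and finishes at 14 + 7 = hour 21.
Final packaging waits on coating (finishes hour 21, plus 1-hour gap → hour 22), so the earliest it can start is hour 22.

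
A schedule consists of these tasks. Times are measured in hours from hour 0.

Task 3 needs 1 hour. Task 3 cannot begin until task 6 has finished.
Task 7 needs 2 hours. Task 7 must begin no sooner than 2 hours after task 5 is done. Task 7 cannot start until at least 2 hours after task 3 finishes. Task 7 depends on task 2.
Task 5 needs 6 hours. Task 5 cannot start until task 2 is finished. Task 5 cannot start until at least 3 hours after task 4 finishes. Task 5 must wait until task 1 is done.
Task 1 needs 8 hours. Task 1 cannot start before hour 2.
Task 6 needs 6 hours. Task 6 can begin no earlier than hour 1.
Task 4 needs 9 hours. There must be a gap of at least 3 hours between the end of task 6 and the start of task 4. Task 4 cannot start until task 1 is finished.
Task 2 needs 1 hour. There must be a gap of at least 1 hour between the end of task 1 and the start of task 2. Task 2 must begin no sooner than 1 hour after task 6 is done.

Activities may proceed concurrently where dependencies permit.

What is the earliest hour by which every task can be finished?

Task 6 cannot begin until its own release at hour 1. It runs from hour 1 to 1 + 6 = hour 7.
Task 3 cannot begin until task 6 (finishes hour 7). It runs from hour 7 to 7 + 1 = hour 8.
After its own release at hour 2, task 1 can start at hour 2 and finishes at hour 10.
Task 4 cannot start until task 6 (finishes hour 7, plus 3-hour gap → hour 10); task 1 (finishes hour 10). The controlling bound is hour 10, so task 4 finishes at 10 + 9 = hour 19.
Task 2 needs all of task 1 (finishes hour 10, plus 1-hour gap → hour 11); task 6 (finishes hour 7, plus 1-hour gap → hour 8). That puts its earliest start at hour 11; it finishes at 11 + 1 = hour 12.
Task 5 cannot start until task 2 (finishes hour 12); task 4 (finishes hour 19, plus 3-hour gap → hour 22); task 1 (finishes hour 10). The controlling bound is hour 22, so task 5 finishes at 22 + 6 = hour 28.
For task 7: task 5 (finishes hour 28, plus 2-hour gap → hour 30); task 3 (finishes hour 8, plus 2-hour gap → hour 10); task 2 (finishes hour 12). Taking the maximum gives a start of hour 30, and it finishes at 30 + 2 = hour 32.
All tasks are finished once the last one completes. Finish times: Task 1 at 10, Task 2 at 12, Task 3 at 8, Task 4 at 19, Task 5 at 28, Task 6 at 7, Task 7 at 32. The latest is hour 32.

32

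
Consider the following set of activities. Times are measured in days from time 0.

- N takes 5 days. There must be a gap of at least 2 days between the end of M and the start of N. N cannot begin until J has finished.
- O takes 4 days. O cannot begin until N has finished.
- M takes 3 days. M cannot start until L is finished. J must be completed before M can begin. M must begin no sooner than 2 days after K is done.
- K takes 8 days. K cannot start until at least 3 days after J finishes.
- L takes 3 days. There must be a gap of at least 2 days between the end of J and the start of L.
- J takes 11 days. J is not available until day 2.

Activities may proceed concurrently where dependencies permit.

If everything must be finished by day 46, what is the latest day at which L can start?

29

O must finish by day 46; it takes 4 days, so it must start by 46 − 4 = day 42.
Since O (must start by day 42) depends on it, N must finish by day 42. Backing off its 5-day duration gives a latest start of day 37.
M feeds into N (must start by day 37, minus 2-day gap → day 35); so M must finish by day 35 and therefore start by day 32.
L has to be done before M (must start by day 32). That means finishing by day 32, i.e. starting by 32 − 3 = day 29.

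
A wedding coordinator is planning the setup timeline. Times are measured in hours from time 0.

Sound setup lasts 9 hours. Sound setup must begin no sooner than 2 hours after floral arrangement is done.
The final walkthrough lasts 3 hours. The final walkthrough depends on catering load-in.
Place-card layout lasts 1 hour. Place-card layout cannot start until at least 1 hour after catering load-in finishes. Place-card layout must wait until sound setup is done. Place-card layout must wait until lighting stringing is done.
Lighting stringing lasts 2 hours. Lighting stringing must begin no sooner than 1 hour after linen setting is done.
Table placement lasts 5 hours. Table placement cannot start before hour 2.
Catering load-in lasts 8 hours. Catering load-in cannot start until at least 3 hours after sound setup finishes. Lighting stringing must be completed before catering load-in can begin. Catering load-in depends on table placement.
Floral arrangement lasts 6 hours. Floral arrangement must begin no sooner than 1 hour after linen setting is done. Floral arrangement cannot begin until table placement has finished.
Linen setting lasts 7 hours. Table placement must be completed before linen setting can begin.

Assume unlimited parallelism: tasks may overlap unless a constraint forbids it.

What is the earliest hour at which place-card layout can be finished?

45

After its own release at hour 2, table placement can start at hour 2 and finishes at hour 7.
Linen setting cannot begin until table placement (finishes hour 7). It runs from hour 7 to 7 + 7 = hour 14.
Lighting stringing cannot begin until linen setting (finishes hour 14, plus 1-hour gap → hour 15). It runs from hour 15 to 15 + 2 = hour 17.
Floral arrangement needs all of linen setting (finishes hour 14, plus 1-hour gap → hour 15); table placement (finishes hour 7). That puts its earliest start at hour 15; it finishes at 15 + 6 = hour 21.
Sound setup waits on floral arrangement (finishes hour 21, plus 2-hour gap → hour 23), so it starts at hour 23 and finishes at 23 + 9 = hour 32.
Catering load-in needs all of sound setup (finishes hour 32, plus 3-hour gap → hour 35); lighting stringing (finishes hour 17); table placement (finishes hour 7). That puts its earliest start at hour 35; it finishes at 35 + 8 = hour 43.
Place-card layout needs all of catering load-in (finishes hour 43, plus 1-hour gap → hour 44); sound setup (finishes hour 32); lighting stringing (finishes hour 17). That puts its earliest start at hour 44; it finishes at 44 + 1 = hour 45.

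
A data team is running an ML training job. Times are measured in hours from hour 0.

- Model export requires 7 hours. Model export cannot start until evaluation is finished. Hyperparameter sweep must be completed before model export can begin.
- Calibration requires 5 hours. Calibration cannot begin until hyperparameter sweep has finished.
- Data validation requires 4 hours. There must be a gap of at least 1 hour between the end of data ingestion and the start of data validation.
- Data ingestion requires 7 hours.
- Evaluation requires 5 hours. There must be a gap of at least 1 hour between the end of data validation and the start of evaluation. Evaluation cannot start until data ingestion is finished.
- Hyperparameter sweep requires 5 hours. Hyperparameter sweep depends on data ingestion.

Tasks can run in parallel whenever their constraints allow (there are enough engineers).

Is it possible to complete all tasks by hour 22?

No

Nothing blocks data ingestion, so it runs from hour 0 to hour 7.
Hyperparameter sweep waits on data ingestion (finishes hour 7), so it starts at hour 7 and finishes at 7 + 5 = hour 12.
After hyperparameter sweep (finishes hour 12), calibration can start at hour 12 and finishes at hour 17.
Data validation cannot begin until data ingestion (finishes hour 7, plus 1-hour gap → hour 8). It runs from hour 8 to 8 + 4 = hour 12.
For evaluation: data validation (finishes hour 12, plus 1-hour gap → hour 13); data ingestion (finishes hour 7). Taking the maximum gives a start of hour 13, and it finishes at 13 + 5 = hour 18.
For model export: evaluation (finishes hour 18); hyperparameter sweep (finishes hour 12). Taking the maximum gives a start of hour 18, and it finishes at 18 + 7 = hour 25.
The earliest everything can be done is hour 25, which is after the deadline of 22, so it is not possible.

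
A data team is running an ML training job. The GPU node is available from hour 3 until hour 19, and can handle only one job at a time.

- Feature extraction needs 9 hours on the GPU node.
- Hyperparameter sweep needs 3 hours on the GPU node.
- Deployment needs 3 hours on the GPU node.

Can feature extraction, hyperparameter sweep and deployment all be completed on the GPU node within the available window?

Yes

The GPU node window is 19 − 3 = 16 hours.
Running back to back, the jobs need 9 + 3 + 3 = 15 hours on the GPU node.
Since 15 ≤ 16, they fit within the window.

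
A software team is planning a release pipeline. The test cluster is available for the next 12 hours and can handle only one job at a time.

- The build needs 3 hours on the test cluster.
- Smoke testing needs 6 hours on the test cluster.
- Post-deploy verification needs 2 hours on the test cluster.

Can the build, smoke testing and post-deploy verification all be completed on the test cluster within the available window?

Running back to back, the jobs need 3 + 6 + 2 = 11 hours on the test cluster.
Since 11 ≤ 12, they fit within the window.

Yes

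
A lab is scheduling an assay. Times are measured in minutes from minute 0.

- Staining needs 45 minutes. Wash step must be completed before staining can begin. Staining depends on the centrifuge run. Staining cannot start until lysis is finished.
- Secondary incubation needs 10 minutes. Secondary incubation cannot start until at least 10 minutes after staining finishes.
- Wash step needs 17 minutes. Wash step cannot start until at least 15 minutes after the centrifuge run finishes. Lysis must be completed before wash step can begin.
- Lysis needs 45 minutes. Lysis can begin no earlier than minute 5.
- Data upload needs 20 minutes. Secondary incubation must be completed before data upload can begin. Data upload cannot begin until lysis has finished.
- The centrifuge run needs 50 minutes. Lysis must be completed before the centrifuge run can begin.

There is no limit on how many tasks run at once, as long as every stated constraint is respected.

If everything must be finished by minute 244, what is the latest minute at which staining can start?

159

Nothing follows data upload; the deadline of minute 244 is its only limit. It must start by 244 − 20 = minute 224.
Secondary incubation feeds into data upload (must start by minute 224); so secondary incubation must finish by minute 224 and therefore start by minute 214.
Staining must finish before secondary incubation (must start by minute 214, minus 10-minute gap → minute 204). With a 45-minute duration, staining must start by 204 − 45 = minute 159.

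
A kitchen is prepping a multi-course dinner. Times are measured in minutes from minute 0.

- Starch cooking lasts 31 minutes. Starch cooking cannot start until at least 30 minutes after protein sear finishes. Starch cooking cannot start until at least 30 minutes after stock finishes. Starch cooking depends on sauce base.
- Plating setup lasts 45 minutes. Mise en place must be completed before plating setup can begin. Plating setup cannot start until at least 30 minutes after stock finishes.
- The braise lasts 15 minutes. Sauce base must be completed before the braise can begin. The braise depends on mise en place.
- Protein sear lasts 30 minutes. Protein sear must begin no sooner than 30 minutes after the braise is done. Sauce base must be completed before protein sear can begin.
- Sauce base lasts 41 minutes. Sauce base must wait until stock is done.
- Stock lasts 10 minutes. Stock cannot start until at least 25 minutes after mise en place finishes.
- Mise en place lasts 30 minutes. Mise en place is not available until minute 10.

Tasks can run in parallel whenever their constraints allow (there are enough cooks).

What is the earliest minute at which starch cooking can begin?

221

Mise en place cannot begin until its own release at minute 10. It runs from minute 10 to 10 + 30 = minute 40.
Stock waits on mise en place (finishes minute 40, plus 25-minute gap → minute 65), so it starts at minute 65 and finishes at 65 + 10 = minute 75.
Sauce base waits on stock (finishes minute 75), so it starts at minute 75 and finishes at 75 + 41 = minute 116.
The braise cannot start until sauce base (finishes minute 116); mise en place (finishes minute 40). The controlling bound is minute 116, so the braise finishes at 116 + 15 = minute 131.
Protein sear has to wait for the braise (finishes minute 131, plus 30-minute gap → minute 161); sauce base (finishes minute 116). The latest of these is minute 161, so protein sear runs minute 161 to 161 + 30 = minute 191.
Starch cooking waits on protein sear (finishes minute 191, plus 30-minute gap → minute 221); stock (finishes minute 75, plus 30-minute gap → minute 105); sauce base (finishes minute 116). The latest of these is minute 221, which is the earliest starch cooking can start.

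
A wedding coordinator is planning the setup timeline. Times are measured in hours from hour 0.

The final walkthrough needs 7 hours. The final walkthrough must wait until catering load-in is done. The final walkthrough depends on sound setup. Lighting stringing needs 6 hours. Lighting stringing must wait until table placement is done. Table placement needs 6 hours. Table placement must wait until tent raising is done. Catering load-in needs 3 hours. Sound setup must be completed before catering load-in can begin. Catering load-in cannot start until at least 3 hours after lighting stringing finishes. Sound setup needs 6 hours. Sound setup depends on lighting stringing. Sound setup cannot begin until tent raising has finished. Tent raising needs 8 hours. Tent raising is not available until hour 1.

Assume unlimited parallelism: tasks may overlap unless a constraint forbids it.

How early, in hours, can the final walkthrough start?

Tent raising waits on its own release at hour 1, so it starts at hour 1 and finishes at 1 + 8 = hour 9.
Table placement waits on tent raising (finishes hour 9), so it starts at hour 9 and finishes at 9 + 6 = hour 15.
Lighting stringing waits on table placement (finishes hour 15), so it starts at hour 15 and finishes at 15 + 6 = hour 21.
Sound setup cannot start until lighting stringing (finishes hour 21); tent raising (finishes hour 9). The controlling bound is hour 21, so sound setup finishes at 21 + 6 = hour 27.
Catering load-in has to wait for sound setup (finishes hour 27); lighting stringing (finishes hour 21, plus 3-hour gap → hour 24). The latest of these is hour 27, so catering load-in runs hour 27 to 27 + 3 = hour 30.
The final walkthrough waits on catering load-in (finishes hour 30); sound setup (finishes hour 27). The latest of these is hour 30, which is the earliest the final walkthrough can start.

30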